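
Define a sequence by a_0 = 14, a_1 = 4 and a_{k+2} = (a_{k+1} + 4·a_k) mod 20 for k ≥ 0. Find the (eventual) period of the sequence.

We have a_0 = 14; a_1 = 4; a_2 = 0; a_3 = 16; a_4 = 16; a_5 = 0; a_6 = 4; a_7 = 4; a_8 = 0.
Since (a_7, a_8) = (a_1, a_2) = (4, 0) (two consecutive terms determine the rest), the sequence is eventually periodic: after a pre-period of length 1 it cycles with period 6.

6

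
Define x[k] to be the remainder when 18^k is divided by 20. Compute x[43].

12

x[0] = 1; x[1] = 18; x[2] = 4; x[3] = 12; x[4] = 16; x[5] = 8; x[6] = 4.
Since x[6] = x[2] = 4, the sequence is eventually periodic: after a pre-period of length 2 it cycles with period 4.
For k ≥ 2, x[k] depends only on (k - 2) mod 4. (43 - 2) mod 4 = 1, so x[43] = x[3] = 12.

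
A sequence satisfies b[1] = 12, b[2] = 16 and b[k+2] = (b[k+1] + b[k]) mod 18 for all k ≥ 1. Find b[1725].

Computing terms: b[1] = 12, b[2] = 16, b[3] = 10, b[4] = 8, b[5] = 0, b[6] = 8, b[7] = 8, b[8] = 16, b[9] = 6, b[10] = 4, b[11] = 10, b[12] = 14, b[13] = 6, b[14] = 2, b[15] = 8, b[16] = 10, b[17] = 0, b[18] = 10, b[19] = 10, b[20] = 2, b[21] = 12, b[22] = 14, b[23] = 8, b[24] = 4, b[25] = 12, b[26] = 16.
Since (b[25], b[26]) = (b[1], b[2]) = (12, 16) (two consecutive terms determine the rest), the sequence is periodic with period 24.
(1725 - 1) mod 24 = 20, so b[1725] = b[21] = 12.

12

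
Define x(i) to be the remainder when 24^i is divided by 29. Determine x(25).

Listing terms: x(0) = 1,  x(1) = 24,  x(2) = 25,  x(3) = 20,  x(4) = 16,  x(5) = 7,  x(6) = 23,  x(7) = 1.
Since x(7) = x(0) = 1, the sequence is periodic with period 7.
So x(25) = x(0 + ((25-0) mod 7)) = x(4) = 16.

16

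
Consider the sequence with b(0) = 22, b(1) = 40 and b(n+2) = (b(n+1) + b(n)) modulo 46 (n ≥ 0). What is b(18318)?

b(0) = 22,  b(1) = 40,  b(2) = 16,  b(3) = 10,  b(4) = 26,  b(5) = 36,  b(6) = 16,  b(7) = 6,  b(8) = 22,  b(9) = 28,  b(10) = 4,  b(11) = 32,  b(12) = 36,  b(13) = 22,  b(14) = 12,  b(15) = 34,  b(16) = 0,  b(17) = 34,  b(18) = 34,  b(19) = 22,  b(20) = 10,  b(21) = 32,  b(22) = 42,  b(23) = 28,  b(24) = 24,  b(25) = 6,  b(26) = 30,  b(27) = 36,  b(28) = 20,  b(29) = 10,  b(30) = 30,  b(31) = 40,  b(32) = 24,  b(33) = 18,  b(34) = 42,  b(35) = 14,  b(36) = 10,  b(37) = 24,  b(38) = 34,  b(39) = 12,  b(40) = 0,  b(41) = 12,  b(42) = 12,  b(43) = 24,  b(44) = 36,  b(45) = 14,  b(46) = 4,  b(47) = 18,  b(48) = 22,  b(49) = 40.
Since (b(48), b(49)) = (b(0), b(1)) = (22, 40) (two consecutive terms determine the rest), the sequence is periodic with period 48.
(18318 - 0) mod 48 = 30, so b(18318) = b(30) = 30.

30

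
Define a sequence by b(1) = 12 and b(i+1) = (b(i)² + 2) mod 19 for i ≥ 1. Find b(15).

We have b(1) = 12,  b(2) = 13,  b(3) = 0,  b(4) = 2,  b(5) = 6,  b(6) = 0.
Since b(6) = b(3) = 0, the sequence is eventually periodic: after a pre-period of length 2 it cycles with period 3.
For i ≥ 3, b(i) depends only on (i - 3) mod 3. (15 - 3) mod 3 = 0, so b(15) = b(3) = 0.

0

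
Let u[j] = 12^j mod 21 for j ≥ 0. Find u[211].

12

Listing terms: u[0] = 1,  u[1] = 12,  u[2] = 18,  u[3] = 6,  u[4] = 9,  u[5] = 3,  u[6] = 15,  u[7] = 12.
Since u[7] = u[1] = 12, the sequence is eventually periodic: after a pre-period of length 1 it cycles with period 6.
For j ≥ 1, u[j] depends only on (j - 1) mod 6. (211 - 1) mod 6 = 0, so u[211] = u[1] = 12.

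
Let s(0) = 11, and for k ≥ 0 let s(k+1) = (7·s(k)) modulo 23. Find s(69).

1

Computing terms: s(0) = 11,  s(1) = 8,  s(2) = 10,  s(3) = 1,  s(4) = 7,  s(5) = 3,  s(6) = 21,  s(7) = 9,  s(8) = 17,  s(9) = 4,  s(10) = 5,  s(11) = 12,  s(12) = 15,  s(13) = 13,  s(14) = 22,  s(15) = 16,  s(16) = 20,  s(17) = 2,  s(18) = 14,  s(19) = 6,  s(20) = 19,  s(21) = 18,  s(22) = 11.
The sequence repeats with period 22.
(69 - 0) mod 22 = 3, so s(69) = s(3) = 1.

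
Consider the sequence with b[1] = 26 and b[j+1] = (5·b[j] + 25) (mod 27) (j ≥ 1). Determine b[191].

8

Listing terms: b[1] = 26; b[2] = 20; b[3] = 17; b[4] = 2; b[5] = 8; b[6] = 11; b[7] = 26.
Since b[7] = b[1] = 26, the sequence is periodic with period 6.
So b[191] = b[1 + ((191-1) mod 6)] = b[5] = 8.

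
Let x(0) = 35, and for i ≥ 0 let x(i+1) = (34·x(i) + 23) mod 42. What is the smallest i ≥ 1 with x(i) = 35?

6

x(0) = 35, x(1) = 37, x(2) = 21, x(3) = 23, x(4) = 7, x(5) = 9, x(6) = 35.
Since x(6) = x(0) = 35, the sequence is periodic with period 6.
The value 35 next appears (with i ≥ 1) at x(6).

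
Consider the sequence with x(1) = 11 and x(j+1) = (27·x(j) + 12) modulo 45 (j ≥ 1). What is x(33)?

21

Listing terms: x(1) = 11, x(2) = 39, x(3) = 30, x(4) = 12, x(5) = 21, x(6) = 39.
Since x(6) = x(2) = 39, the sequence is eventually periodic: after a pre-period of length 1 it cycles with period 4.
For j ≥ 2, x(j) depends only on (j - 2) mod 4. (33 - 2) mod 4 = 3, so x(33) = x(5) = 21.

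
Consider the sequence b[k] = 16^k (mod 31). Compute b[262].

We have b[1] = 16; b[2] = 8; b[3] = 4; b[4] = 2; b[5] = 1; b[6] = 16.
Since b[6] = b[1] = 16, the sequence is periodic with period 5.
(262 - 1) mod 5 = 1, so b[262] = b[2] = 8.

8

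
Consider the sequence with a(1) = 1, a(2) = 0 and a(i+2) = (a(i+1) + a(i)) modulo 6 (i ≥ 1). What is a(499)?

We have a(1) = 1,  a(2) = 0,  a(3) = 1,  a(4) = 1,  a(5) = 2,  a(6) = 3,  a(7) = 5,  a(8) = 2,  a(9) = 1,  a(10) = 3,  a(11) = 4,  a(12) = 1,  a(13) = 5,  a(14) = 0,  a(15) = 5,  a(16) = 5,  a(17) = 4,  a(18) = 3,  a(19) = 1,  a(20) = 4,  a(21) = 5,  a(22) = 3,  a(23) = 2,  a(24) = 5,  a(25) = 1,  a(26) = 0.
The sequence repeats with period 24.
(499 - 1) mod 24 = 18, so a(499) = a(19) = 1.

1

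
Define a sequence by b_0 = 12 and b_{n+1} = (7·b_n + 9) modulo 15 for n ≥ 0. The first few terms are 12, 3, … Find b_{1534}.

We have b_0 = 12; b_1 = 3; b_2 = 0; b_3 = 9; b_4 = 12.
The sequence repeats with period 4.
So b_{1534} = b_{0 + ((1534-0) mod 4)} = b_2 = 0.

0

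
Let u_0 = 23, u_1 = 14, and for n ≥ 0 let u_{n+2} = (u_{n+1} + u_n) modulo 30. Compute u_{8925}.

19

u_0 = 23; u_1 = 14; u_2 = 7; u_3 = 21; u_4 = 28; u_5 = 19; u_6 = 17; u_7 = 6; u_8 = 23; u_9 = 29; u_{10} = 22; u_{11} = 21; u_{12} = 13; u_{13} = 4; u_{14} = 17; u_{15} = 21; u_{16} = 8; u_{17} = 29; u_{18} = 7; u_{19} = 6; u_{20} = 13; u_{21} = 19; u_{22} = 2; u_{23} = 21; u_{24} = 23; u_{25} = 14.
Since (u_{24}, u_{25}) = (u_0, u_1) = (23, 14) (two consecutive terms determine the rest), the sequence is periodic with period 24.
So u_{8925} = u_{0 + ((8925-0) mod 24)} = u_{21} = 19.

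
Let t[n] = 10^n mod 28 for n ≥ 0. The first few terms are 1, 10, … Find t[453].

20

Computing terms: t[0] = 1,  t[1] = 10,  t[2] = 16,  t[3] = 20,  t[4] = 4,  t[5] = 12,  t[6] = 8,  t[7] = 24,  t[8] = 16.
Since t[8] = t[2] = 16, the sequence is eventually periodic: after a pre-period of length 2 it cycles with period 6.
For n ≥ 2, t[n] depends only on (n - 2) mod 6. (453 - 2) mod 6 = 1, so t[453] = t[3] = 20.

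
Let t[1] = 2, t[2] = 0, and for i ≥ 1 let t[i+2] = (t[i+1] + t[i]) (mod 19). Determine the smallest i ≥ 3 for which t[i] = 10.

t[1] = 2,  t[2] = 0,  t[3] = 2,  t[4] = 2,  t[5] = 4,  t[6] = 6,  t[7] = 10,  t[8] = 16,  t[9] = 7,  t[10] = 4,  t[11] = 11,  t[12] = 15,  t[13] = 7,  t[14] = 3,  t[15] = 10,  t[16] = 13,  t[17] = 4,  t[18] = 17,  t[19] = 2,  t[20] = 0.
The sequence repeats with period 18.
The value 10 first appears (with i ≥ 3) at t[7].

7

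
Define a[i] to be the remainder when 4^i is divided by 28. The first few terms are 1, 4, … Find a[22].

We have a[0] = 1; a[1] = 4; a[2] = 16; a[3] = 8; a[4] = 4.
Since a[4] = a[1] = 4, the sequence is eventually periodic: after a pre-period of length 1 it cycles with period 3.
For i ≥ 1, a[i] depends only on (i - 1) mod 3. (22 - 1) mod 3 = 0, so a[22] = a[1] = 4.

4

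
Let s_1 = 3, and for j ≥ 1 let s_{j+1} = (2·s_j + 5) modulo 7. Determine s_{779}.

Computing terms: s_1 = 3,  s_2 = 4,  s_3 = 6,  s_4 = 3.
Since s_4 = s_1 = 3, the sequence is periodic with period 3.
(779 - 1) mod 3 = 1, so s_{779} = s_2 = 4.

4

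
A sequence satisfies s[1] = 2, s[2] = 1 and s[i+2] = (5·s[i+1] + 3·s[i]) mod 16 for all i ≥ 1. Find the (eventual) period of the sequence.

12

Listing terms: s[1] = 2,  s[2] = 1,  s[3] = 11,  s[4] = 10,  s[5] = 3,  s[6] = 13,  s[7] = 10,  s[8] = 9,  s[9] = 11,  s[10] = 2,  s[11] = 11,  s[12] = 13,  s[13] = 2,  s[14] = 1.
The sequence repeats with period 12.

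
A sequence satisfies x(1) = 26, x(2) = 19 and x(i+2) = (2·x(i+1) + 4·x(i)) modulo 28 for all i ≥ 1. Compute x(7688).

Listing terms: x(1) = 26, x(2) = 19, x(3) = 2, x(4) = 24, x(5) = 0, x(6) = 12, x(7) = 24, x(8) = 12, x(9) = 8, x(10) = 8, x(11) = 20, x(12) = 16, x(13) = 0, x(14) = 8, x(15) = 16, x(16) = 8, x(17) = 24, x(18) = 24, x(19) = 4, x(20) = 20, x(21) = 0, x(22) = 24, x(23) = 20, x(24) = 24, x(25) = 16, x(26) = 16, x(27) = 12, x(28) = 4, x(29) = 0, x(30) = 16, x(31) = 4, x(32) = 16, x(33) = 20, x(34) = 20, x(35) = 8, x(36) = 12, x(37) = 0, x(38) = 20, x(39) = 12, x(40) = 20, x(41) = 4, x(42) = 4, x(43) = 24, x(44) = 8, x(45) = 0, x(46) = 4, x(47) = 8, x(48) = 4, x(49) = 12, x(50) = 12, x(51) = 16, x(52) = 24, x(53) = 0.
Since (x(52), x(53)) = (x(4), x(5)) = (24, 0) (two consecutive terms determine the rest), the sequence is eventually periodic: after a pre-period of length 3 it cycles with period 48.
For i ≥ 4, x(i) depends only on (i - 4) mod 48. (7688 - 4) mod 48 = 4, so x(7688) = x(8) = 12.

12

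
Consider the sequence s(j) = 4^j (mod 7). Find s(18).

1

We have s(1) = 4, s(2) = 2, s(3) = 1, s(4) = 4.
Since s(4) = s(1) = 4, the sequence is periodic with period 3.
So s(18) = s(1 + ((18-1) mod 3)) = s(3) = 1.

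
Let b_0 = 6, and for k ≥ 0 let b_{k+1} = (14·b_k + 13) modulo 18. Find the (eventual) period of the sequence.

6

b_0 = 6, b_1 = 7, b_2 = 3, b_3 = 1, b_4 = 9, b_5 = 13, b_6 = 15, b_7 = 7.
Since b_7 = b_1 = 7, the sequence is eventually periodic: after a pre-period of length 1 it cycles with period 6.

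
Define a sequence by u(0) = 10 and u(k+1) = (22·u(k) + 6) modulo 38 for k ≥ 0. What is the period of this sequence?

We have u(0) = 10; u(1) = 36; u(2) = 0; u(3) = 6; u(4) = 24; u(5) = 2; u(6) = 12; u(7) = 4; u(8) = 18; u(9) = 22; u(10) = 34; u(11) = 32; u(12) = 26; u(13) = 8; u(14) = 30; u(15) = 20; u(16) = 28; u(17) = 14; u(18) = 10.
The sequence repeats with period 18.

18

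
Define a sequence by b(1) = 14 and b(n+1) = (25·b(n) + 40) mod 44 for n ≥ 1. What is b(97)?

38

Computing terms: b(1) = 14; b(2) = 38; b(3) = 22; b(4) = 18; b(5) = 6; b(6) = 14.
The sequence repeats with period 5.
So b(97) = b(1 + ((97-1) mod 5)) = b(2) = 38.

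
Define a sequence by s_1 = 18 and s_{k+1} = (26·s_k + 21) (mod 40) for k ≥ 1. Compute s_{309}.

Computing terms: s_1 = 18, s_2 = 9, s_3 = 15, s_4 = 11, s_5 = 27, s_6 = 3, s_7 = 19, s_8 = 35, s_9 = 11.
Since s_9 = s_4 = 11, the sequence is eventually periodic: after a pre-period of length 3 it cycles with period 5.
For k ≥ 4, s_k depends only on (k - 4) mod 5. (309 - 4) mod 5 = 0, so s_{309} = s_4 = 11.

11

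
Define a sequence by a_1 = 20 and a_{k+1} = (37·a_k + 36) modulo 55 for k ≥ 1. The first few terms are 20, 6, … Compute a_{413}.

5

a_1 = 20,  a_2 = 6,  a_3 = 38,  a_4 = 12,  a_5 = 40,  a_6 = 31,  a_7 = 28,  a_8 = 27,  a_9 = 45,  a_{10} = 51,  a_{11} = 53,  a_{12} = 17,  a_{13} = 5,  a_{14} = 1,  a_{15} = 18,  a_{16} = 42,  a_{17} = 50,  a_{18} = 16,  a_{19} = 23,  a_{20} = 7,  a_{21} = 20.
The sequence repeats with period 20.
(413 - 1) mod 20 = 12, so a_{413} = a_{13} = 5.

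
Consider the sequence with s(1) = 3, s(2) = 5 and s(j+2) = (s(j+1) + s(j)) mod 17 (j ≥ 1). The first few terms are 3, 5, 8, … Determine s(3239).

s(1) = 3,  s(2) = 5,  s(3) = 8,  s(4) = 13,  s(5) = 4,  s(6) = 0,  s(7) = 4,  s(8) = 4,  s(9) = 8,  s(10) = 12,  s(11) = 3,  s(12) = 15,  s(13) = 1,  s(14) = 16,  s(15) = 0,  s(16) = 16,  s(17) = 16,  s(18) = 15,  s(19) = 14,  s(20) = 12,  s(21) = 9,  s(22) = 4,  s(23) = 13,  s(24) = 0,  s(25) = 13,  s(26) = 13,  s(27) = 9,  s(28) = 5,  s(29) = 14,  s(30) = 2,  s(31) = 16,  s(32) = 1,  s(33) = 0,  s(34) = 1,  s(35) = 1,  s(36) = 2,  s(37) = 3,  s(38) = 5.
The sequence repeats with period 36.
So s(3239) = s(1 + ((3239-1) mod 36)) = s(35) = 1.

1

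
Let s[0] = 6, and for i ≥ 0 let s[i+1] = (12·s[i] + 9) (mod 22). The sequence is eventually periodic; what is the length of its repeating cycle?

11

s[0] = 6; s[1] = 15; s[2] = 13; s[3] = 11; s[4] = 9; s[5] = 7; s[6] = 5; s[7] = 3; s[8] = 1; s[9] = 21; s[10] = 19; s[11] = 17; s[12] = 15.
Since s[12] = s[1] = 15, the sequence is eventually periodic: after a pre-period of length 1 it cycles with period 11.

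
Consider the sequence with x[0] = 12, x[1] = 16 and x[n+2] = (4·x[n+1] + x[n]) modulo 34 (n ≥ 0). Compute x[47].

2

We have x[0] = 12, x[1] = 16, x[2] = 8, x[3] = 14, x[4] = 30, x[5] = 32, x[6] = 22, x[7] = 18, x[8] = 26, x[9] = 20, x[10] = 4, x[11] = 2, x[12] = 12, x[13] = 16.
The sequence repeats with period 12.
So x[47] = x[0 + ((47-0) mod 12)] = x[11] = 2.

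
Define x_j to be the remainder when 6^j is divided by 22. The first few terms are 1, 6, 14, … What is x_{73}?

Listing terms: x_0 = 1, x_1 = 6, x_2 = 14, x_3 = 18, x_4 = 20, x_5 = 10, x_6 = 16, x_7 = 8, x_8 = 4, x_9 = 2, x_{10} = 12, x_{11} = 6.
Since x_{11} = x_1 = 6, the sequence is eventually periodic: after a pre-period of length 1 it cycles with period 10.
For j ≥ 1, x_j depends only on (j - 1) mod 10. (73 - 1) mod 10 = 2, so x_{73} = x_3 = 18.

18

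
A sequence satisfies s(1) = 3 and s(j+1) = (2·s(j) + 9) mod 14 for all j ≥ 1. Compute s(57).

11

Computing terms: s(1) = 3,  s(2) = 1,  s(3) = 11,  s(4) = 3.
The sequence repeats with period 3.
So s(57) = s(1 + ((57-1) mod 3)) = s(3) = 11.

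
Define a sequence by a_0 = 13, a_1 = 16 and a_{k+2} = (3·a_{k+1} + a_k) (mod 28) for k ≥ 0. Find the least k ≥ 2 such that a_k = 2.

Computing terms: a_0 = 13, a_1 = 16, a_2 = 5, a_3 = 3, a_4 = 14, a_5 = 17, a_6 = 9, a_7 = 16, a_8 = 1, a_9 = 19, a_{10} = 2, a_{11} = 25, a_{12} = 21, a_{13} = 4, a_{14} = 5, a_{15} = 19, a_{16} = 6, a_{17} = 9, a_{18} = 5, a_{19} = 24, a_{20} = 21, a_{21} = 3, a_{22} = 2, a_{23} = 9, a_{24} = 1, a_{25} = 12, a_{26} = 9, a_{27} = 11, a_{28} = 14, a_{29} = 25, a_{30} = 5, a_{31} = 12, a_{32} = 13, a_{33} = 23, a_{34} = 26, a_{35} = 17, a_{36} = 21, a_{37} = 24, a_{38} = 9, a_{39} = 23, a_{40} = 22, a_{41} = 5, a_{42} = 9, a_{43} = 4, a_{44} = 21, a_{45} = 11, a_{46} = 26, a_{47} = 5, a_{48} = 13, a_{49} = 16.
Since (a_{48}, a_{49}) = (a_0, a_1) = (13, 16) (two consecutive terms determine the rest), the sequence is periodic with period 48.
The value 2 first appears (with k ≥ 2) at a_{10}.

10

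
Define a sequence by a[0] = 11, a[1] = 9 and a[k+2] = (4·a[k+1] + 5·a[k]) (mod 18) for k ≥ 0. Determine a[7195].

Listing terms: a[0] = 11,  a[1] = 9,  a[2] = 1,  a[3] = 13,  a[4] = 3,  a[5] = 5,  a[6] = 17,  a[7] = 3,  a[8] = 7,  a[9] = 7,  a[10] = 9,  a[11] = 17,  a[12] = 5,  a[13] = 15,  a[14] = 13,  a[15] = 1,  a[16] = 15,  a[17] = 11,  a[18] = 11,  a[19] = 9.
The sequence repeats with period 18.
So a[7195] = a[0 + ((7195-0) mod 18)] = a[13] = 15.

15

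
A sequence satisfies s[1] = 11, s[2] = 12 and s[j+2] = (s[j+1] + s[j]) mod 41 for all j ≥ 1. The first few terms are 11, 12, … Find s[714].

7

Computing terms: s[1] = 11, s[2] = 12, s[3] = 23, s[4] = 35, s[5] = 17, s[6] = 11, s[7] = 28, s[8] = 39, s[9] = 26, s[10] = 24, s[11] = 9, s[12] = 33, s[13] = 1, s[14] = 34, s[15] = 35, s[16] = 28, s[17] = 22, s[18] = 9, s[19] = 31, s[20] = 40, s[21] = 30, s[22] = 29, s[23] = 18, s[24] = 6, s[25] = 24, s[26] = 30, s[27] = 13, s[28] = 2, s[29] = 15, s[30] = 17, s[31] = 32, s[32] = 8, s[33] = 40, s[34] = 7, s[35] = 6, s[36] = 13, s[37] = 19, s[38] = 32, s[39] = 10, s[40] = 1, s[41] = 11, s[42] = 12.
Since (s[41], s[42]) = (s[1], s[2]) = (11, 12) (two consecutive terms determine the rest), the sequence is periodic with period 40.
(714 - 1) mod 40 = 33, so s[714] = s[34] = 7.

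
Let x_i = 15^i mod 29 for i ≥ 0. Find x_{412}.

Listing terms: x_0 = 1; x_1 = 15; x_2 = 22; x_3 = 11; x_4 = 20; x_5 = 10; x_6 = 5; x_7 = 17; x_8 = 23; x_9 = 26; x_{10} = 13; x_{11} = 21; x_{12} = 25; x_{13} = 27; x_{14} = 28; x_{15} = 14; x_{16} = 7; x_{17} = 18; x_{18} = 9; x_{19} = 19; x_{20} = 24; x_{21} = 12; x_{22} = 6; x_{23} = 3; x_{24} = 16; x_{25} = 8; x_{26} = 4; x_{27} = 2; x_{28} = 1.
Since x_{28} = x_0 = 1, the sequence is periodic with period 28.
So x_{412} = x_{0 + ((412-0) mod 28)} = x_{20} = 24.

24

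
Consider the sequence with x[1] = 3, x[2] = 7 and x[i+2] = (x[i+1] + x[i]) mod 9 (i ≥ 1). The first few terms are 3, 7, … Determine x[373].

6

x[1] = 3,  x[2] = 7,  x[3] = 1,  x[4] = 8,  x[5] = 0,  x[6] = 8,  x[7] = 8,  x[8] = 7,  x[9] = 6,  x[10] = 4,  x[11] = 1,  x[12] = 5,  x[13] = 6,  x[14] = 2,  x[15] = 8,  x[16] = 1,  x[17] = 0,  x[18] = 1,  x[19] = 1,  x[20] = 2,  x[21] = 3,  x[22] = 5,  x[23] = 8,  x[24] = 4,  x[25] = 3,  x[26] = 7.
The sequence repeats with period 24.
So x[373] = x[1 + ((373-1) mod 24)] = x[13] = 6.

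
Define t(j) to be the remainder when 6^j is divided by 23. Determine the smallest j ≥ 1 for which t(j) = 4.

10

Listing terms: t(0) = 1; t(1) = 6; t(2) = 13; t(3) = 9; t(4) = 8; t(5) = 2; t(6) = 12; t(7) = 3; t(8) = 18; t(9) = 16; t(10) = 4; t(11) = 1.
Since t(11) = t(0) = 1, the sequence is periodic with period 11.
The value 4 first appears (with j ≥ 1) at t(10).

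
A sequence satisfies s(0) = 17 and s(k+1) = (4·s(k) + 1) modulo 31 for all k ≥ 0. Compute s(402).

Listing terms: s(0) = 17,  s(1) = 7,  s(2) = 29,  s(3) = 24,  s(4) = 4,  s(5) = 17.
The sequence repeats with period 5.
(402 - 0) mod 5 = 2, so s(402) = s(2) = 29.

29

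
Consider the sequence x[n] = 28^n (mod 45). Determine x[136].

We have x[1] = 28, x[2] = 19, x[3] = 37, x[4] = 1, x[5] = 28.
Since x[5] = x[1] = 28, the sequence is periodic with period 4.
(136 - 1) mod 4 = 3, so x[136] = x[4] = 1.

1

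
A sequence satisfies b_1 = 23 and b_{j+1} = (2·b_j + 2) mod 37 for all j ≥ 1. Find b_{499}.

We have b_1 = 23,  b_2 = 11,  b_3 = 24,  b_4 = 13,  b_5 = 28,  b_6 = 21,  b_7 = 7,  b_8 = 16,  b_9 = 34,  b_{10} = 33,  b_{11} = 31,  b_{12} = 27,  b_{13} = 19,  b_{14} = 3,  b_{15} = 8,  b_{16} = 18,  b_{17} = 1,  b_{18} = 4,  b_{19} = 10,  b_{20} = 22,  b_{21} = 9,  b_{22} = 20,  b_{23} = 5,  b_{24} = 12,  b_{25} = 26,  b_{26} = 17,  b_{27} = 36,  b_{28} = 0,  b_{29} = 2,  b_{30} = 6,  b_{31} = 14,  b_{32} = 30,  b_{33} = 25,  b_{34} = 15,  b_{35} = 32,  b_{36} = 29,  b_{37} = 23.
The sequence repeats with period 36.
(499 - 1) mod 36 = 30, so b_{499} = b_{31} = 14.

14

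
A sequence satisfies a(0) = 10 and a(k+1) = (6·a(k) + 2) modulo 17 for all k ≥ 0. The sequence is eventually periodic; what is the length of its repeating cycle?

16

Listing terms: a(0) = 10,  a(1) = 11,  a(2) = 0,  a(3) = 2,  a(4) = 14,  a(5) = 1,  a(6) = 8,  a(7) = 16,  a(8) = 13,  a(9) = 12,  a(10) = 6,  a(11) = 4,  a(12) = 9,  a(13) = 5,  a(14) = 15,  a(15) = 7,  a(16) = 10.
Since a(16) = a(0) = 10, the sequence is periodic with period 16.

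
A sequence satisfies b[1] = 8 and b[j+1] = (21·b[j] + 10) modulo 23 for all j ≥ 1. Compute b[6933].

Computing terms: b[1] = 8; b[2] = 17; b[3] = 22; b[4] = 12; b[5] = 9; b[6] = 15; b[7] = 3; b[8] = 4; b[9] = 2; b[10] = 6; b[11] = 21; b[12] = 14; b[13] = 5; b[14] = 0; b[15] = 10; b[16] = 13; b[17] = 7; b[18] = 19; b[19] = 18; b[20] = 20; b[21] = 16; b[22] = 1; b[23] = 8.
Since b[23] = b[1] = 8, the sequence is periodic with period 22.
So b[6933] = b[1 + ((6933-1) mod 22)] = b[3] = 22.

22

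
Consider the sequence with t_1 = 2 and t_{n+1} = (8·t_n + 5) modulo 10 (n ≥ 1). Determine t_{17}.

7

t_1 = 2, t_2 = 1, t_3 = 3, t_4 = 9, t_5 = 7, t_6 = 1.
Since t_6 = t_2 = 1, the sequence is eventually periodic: after a pre-period of length 1 it cycles with period 4.
For n ≥ 2, t_n depends only on (n - 2) mod 4. (17 - 2) mod 4 = 3, so t_{17} = t_5 = 7.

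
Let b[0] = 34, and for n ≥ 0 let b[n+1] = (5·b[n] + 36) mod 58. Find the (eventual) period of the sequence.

b[0] = 34; b[1] = 32; b[2] = 22; b[3] = 30; b[4] = 12; b[5] = 38; b[6] = 52; b[7] = 6; b[8] = 8; b[9] = 18; b[10] = 10; b[11] = 28; b[12] = 2; b[13] = 46; b[14] = 34.
Since b[14] = b[0] = 34, the sequence is periodic with period 14.

14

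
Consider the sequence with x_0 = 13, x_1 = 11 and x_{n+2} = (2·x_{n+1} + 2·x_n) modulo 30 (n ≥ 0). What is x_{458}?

18

We have x_0 = 13; x_1 = 11; x_2 = 18; x_3 = 28; x_4 = 2; x_5 = 0; x_6 = 4; x_7 = 8; x_8 = 24; x_9 = 4; x_{10} = 26; x_{11} = 0; x_{12} = 22; x_{13} = 14; x_{14} = 12; x_{15} = 22; x_{16} = 8; x_{17} = 0; x_{18} = 16; x_{19} = 2; x_{20} = 6; x_{21} = 16; x_{22} = 14; x_{23} = 0; x_{24} = 28; x_{25} = 26; x_{26} = 18; x_{27} = 28.
Since (x_{26}, x_{27}) = (x_2, x_3) = (18, 28) (two consecutive terms determine the rest), the sequence is eventually periodic: after a pre-period of length 2 it cycles with period 24.
For n ≥ 2, x_n depends only on (n - 2) mod 24. (458 - 2) mod 24 = 0, so x_{458} = x_2 = 18.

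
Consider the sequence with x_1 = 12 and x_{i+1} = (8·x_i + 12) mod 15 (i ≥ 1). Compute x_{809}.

We have x_1 = 12; x_2 = 3; x_3 = 6; x_4 = 0; x_5 = 12.
Since x_5 = x_1 = 12, the sequence is periodic with period 4.
(809 - 1) mod 4 = 0, so x_{809} = x_1 = 12.

12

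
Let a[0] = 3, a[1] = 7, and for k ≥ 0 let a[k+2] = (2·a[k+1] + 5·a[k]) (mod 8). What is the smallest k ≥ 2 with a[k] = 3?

4

a[0] = 3; a[1] = 7; a[2] = 5; a[3] = 5; a[4] = 3; a[5] = 7.
Since (a[4], a[5]) = (a[0], a[1]) = (3, 7) (two consecutive terms determine the rest), the sequence is periodic with period 4.
The value 3 next appears (with k ≥ 2) at a[4].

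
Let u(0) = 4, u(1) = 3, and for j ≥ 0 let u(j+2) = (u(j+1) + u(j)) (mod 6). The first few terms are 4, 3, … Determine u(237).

u(0) = 4,  u(1) = 3,  u(2) = 1,  u(3) = 4,  u(4) = 5,  u(5) = 3,  u(6) = 2,  u(7) = 5,  u(8) = 1,  u(9) = 0,  u(10) = 1,  u(11) = 1,  u(12) = 2,  u(13) = 3,  u(14) = 5,  u(15) = 2,  u(16) = 1,  u(17) = 3,  u(18) = 4,  u(19) = 1,  u(20) = 5,  u(21) = 0,  u(22) = 5,  u(23) = 5,  u(24) = 4,  u(25) = 3.
The sequence repeats with period 24.
(237 - 0) mod 24 = 21, so u(237) = u(21) = 0.

0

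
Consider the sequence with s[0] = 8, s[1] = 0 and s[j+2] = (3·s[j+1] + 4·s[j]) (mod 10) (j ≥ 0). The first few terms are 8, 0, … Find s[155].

2

Computing terms: s[0] = 8, s[1] = 0, s[2] = 2, s[3] = 6, s[4] = 6, s[5] = 2, s[6] = 0, s[7] = 8, s[8] = 4, s[9] = 4, s[10] = 8, s[11] = 0.
Since (s[10], s[11]) = (s[0], s[1]) = (8, 0) (two consecutive terms determine the rest), the sequence is periodic with period 10.
So s[155] = s[0 + ((155-0) mod 10)] = s[5] = 2.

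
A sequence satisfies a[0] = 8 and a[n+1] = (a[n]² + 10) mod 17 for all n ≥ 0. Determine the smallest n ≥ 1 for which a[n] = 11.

4

We have a[0] = 8; a[1] = 6; a[2] = 12; a[3] = 1; a[4] = 11; a[5] = 12.
Since a[5] = a[2] = 12, the sequence is eventually periodic: after a pre-period of length 2 it cycles with period 3.
The value 11 first appears (with n ≥ 1) at a[4].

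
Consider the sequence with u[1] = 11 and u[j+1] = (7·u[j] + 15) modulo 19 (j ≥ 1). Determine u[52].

11

Computing terms: u[1] = 11,  u[2] = 16,  u[3] = 13,  u[4] = 11.
The sequence repeats with period 3.
So u[52] = u[1 + ((52-1) mod 3)] = u[1] = 11.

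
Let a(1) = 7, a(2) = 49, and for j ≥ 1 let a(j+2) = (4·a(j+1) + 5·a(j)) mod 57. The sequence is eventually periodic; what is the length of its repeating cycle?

18

We have a(1) = 7; a(2) = 49; a(3) = 3; a(4) = 29; a(5) = 17; a(6) = 42; a(7) = 25; a(8) = 25; a(9) = 54; a(10) = 56; a(11) = 38; a(12) = 33; a(13) = 37; a(14) = 28; a(15) = 12; a(16) = 17; a(17) = 14; a(18) = 27; a(19) = 7; a(20) = 49.
Since (a(19), a(20)) = (a(1), a(2)) = (7, 49) (two consecutive terms determine the rest), the sequence is periodic with period 18.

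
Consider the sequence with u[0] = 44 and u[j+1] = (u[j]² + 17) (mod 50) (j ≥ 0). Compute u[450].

We have u[0] = 44, u[1] = 3, u[2] = 26, u[3] = 43, u[4] = 16, u[5] = 23, u[6] = 46, u[7] = 33, u[8] = 6, u[9] = 3.
Since u[9] = u[1] = 3, the sequence is eventually periodic: after a pre-period of length 1 it cycles with period 8.
For j ≥ 1, u[j] depends only on (j - 1) mod 8. (450 - 1) mod 8 = 1, so u[450] = u[2] = 26.

26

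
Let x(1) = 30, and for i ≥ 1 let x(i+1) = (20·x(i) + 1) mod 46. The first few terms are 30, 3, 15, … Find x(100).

Listing terms: x(1) = 30, x(2) = 3, x(3) = 15, x(4) = 25, x(5) = 41, x(6) = 39, x(7) = 45, x(8) = 27, x(9) = 35, x(10) = 11, x(11) = 37, x(12) = 5, x(13) = 9, x(14) = 43, x(15) = 33, x(16) = 17, x(17) = 19, x(18) = 13, x(19) = 31, x(20) = 23, x(21) = 1, x(22) = 21, x(23) = 7, x(24) = 3.
Since x(24) = x(2) = 3, the sequence is eventually periodic: after a pre-period of length 1 it cycles with period 22.
For i ≥ 2, x(i) depends only on (i - 2) mod 22. (100 - 2) mod 22 = 10, so x(100) = x(12) = 5.

5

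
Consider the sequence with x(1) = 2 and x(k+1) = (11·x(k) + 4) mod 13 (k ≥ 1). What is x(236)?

We have x(1) = 2,  x(2) = 0,  x(3) = 4,  x(4) = 9,  x(5) = 12,  x(6) = 6,  x(7) = 5,  x(8) = 7,  x(9) = 3,  x(10) = 11,  x(11) = 8,  x(12) = 1,  x(13) = 2.
The sequence repeats with period 12.
So x(236) = x(1 + ((236-1) mod 12)) = x(8) = 7.

7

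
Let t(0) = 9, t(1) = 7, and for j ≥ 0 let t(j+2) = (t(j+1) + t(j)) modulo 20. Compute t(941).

t(0) = 9; t(1) = 7; t(2) = 16; t(3) = 3; t(4) = 19; t(5) = 2; t(6) = 1; t(7) = 3; t(8) = 4; t(9) = 7; t(10) = 11; t(11) = 18; t(12) = 9; t(13) = 7.
The sequence repeats with period 12.
So t(941) = t(0 + ((941-0) mod 12)) = t(5) = 2.

2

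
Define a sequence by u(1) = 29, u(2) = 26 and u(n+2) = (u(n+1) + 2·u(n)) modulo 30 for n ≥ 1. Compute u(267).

24

Computing terms: u(1) = 29, u(2) = 26, u(3) = 24, u(4) = 16, u(5) = 4, u(6) = 6, u(7) = 14, u(8) = 26, u(9) = 24.
Since (u(8), u(9)) = (u(2), u(3)) = (26, 24) (two consecutive terms determine the rest), the sequence is eventually periodic: after a pre-period of length 1 it cycles with period 6.
For n ≥ 2, u(n) depends only on (n - 2) mod 6. (267 - 2) mod 6 = 1, so u(267) = u(3) = 24.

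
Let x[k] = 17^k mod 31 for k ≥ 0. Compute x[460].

25

Listing terms: x[0] = 1; x[1] = 17; x[2] = 10; x[3] = 15; x[4] = 7; x[5] = 26; x[6] = 8; x[7] = 12; x[8] = 18; x[9] = 27; x[10] = 25; x[11] = 22; x[12] = 2; x[13] = 3; x[14] = 20; x[15] = 30; x[16] = 14; x[17] = 21; x[18] = 16; x[19] = 24; x[20] = 5; x[21] = 23; x[22] = 19; x[23] = 13; x[24] = 4; x[25] = 6; x[26] = 9; x[27] = 29; x[28] = 28; x[29] = 11; x[30] = 1.
Since x[30] = x[0] = 1, the sequence is periodic with period 30.
So x[460] = x[0 + ((460-0) mod 30)] = x[10] = 25.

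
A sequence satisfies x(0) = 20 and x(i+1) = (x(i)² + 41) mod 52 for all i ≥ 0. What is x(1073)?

Listing terms: x(0) = 20; x(1) = 25; x(2) = 42; x(3) = 37; x(4) = 6; x(5) = 25.
Since x(5) = x(1) = 25, the sequence is eventually periodic: after a pre-period of length 1 it cycles with period 4.
For i ≥ 1, x(i) depends only on (i - 1) mod 4. (1073 - 1) mod 4 = 0, so x(1073) = x(1) = 25.

25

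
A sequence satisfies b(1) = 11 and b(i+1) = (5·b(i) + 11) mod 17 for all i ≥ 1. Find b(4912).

b(1) = 11; b(2) = 15; b(3) = 1; b(4) = 16; b(5) = 6; b(6) = 7; b(7) = 12; b(8) = 3; b(9) = 9; b(10) = 5; b(11) = 2; b(12) = 4; b(13) = 14; b(14) = 13; b(15) = 8; b(16) = 0; b(17) = 11.
The sequence repeats with period 16.
(4912 - 1) mod 16 = 15, so b(4912) = b(16) = 0.

0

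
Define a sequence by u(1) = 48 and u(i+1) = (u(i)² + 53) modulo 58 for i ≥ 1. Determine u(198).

We have u(1) = 48; u(2) = 37; u(3) = 30; u(4) = 25; u(5) = 40; u(6) = 29; u(7) = 24; u(8) = 49; u(9) = 18; u(10) = 29.
Since u(10) = u(6) = 29, the sequence is eventually periodic: after a pre-period of length 5 it cycles with period 4.
For i ≥ 6, u(i) depends only on (i - 6) mod 4. (198 - 6) mod 4 = 0, so u(198) = u(6) = 29.

29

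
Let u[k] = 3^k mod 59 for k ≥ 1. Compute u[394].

19

Computing terms: u[1] = 3, u[2] = 9, u[3] = 27, u[4] = 22, u[5] = 7, u[6] = 21, u[7] = 4, u[8] = 12, u[9] = 36, u[10] = 49, u[11] = 29, u[12] = 28, u[13] = 25, u[14] = 16, u[15] = 48, u[16] = 26, u[17] = 19, u[18] = 57, u[19] = 53, u[20] = 41, u[21] = 5, u[22] = 15, u[23] = 45, u[24] = 17, u[25] = 51, u[26] = 35, u[27] = 46, u[28] = 20, u[29] = 1, u[30] = 3.
The sequence repeats with period 29.
So u[394] = u[1 + ((394-1) mod 29)] = u[17] = 19.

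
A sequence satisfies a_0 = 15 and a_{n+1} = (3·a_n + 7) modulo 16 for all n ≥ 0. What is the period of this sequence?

8

Listing terms: a_0 = 15, a_1 = 4, a_2 = 3, a_3 = 0, a_4 = 7, a_5 = 12, a_6 = 11, a_7 = 8, a_8 = 15.
Since a_8 = a_0 = 15, the sequence is periodic with period 8.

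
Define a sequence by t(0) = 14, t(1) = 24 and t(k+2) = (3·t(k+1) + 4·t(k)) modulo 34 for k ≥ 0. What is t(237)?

t(0) = 14; t(1) = 24; t(2) = 26; t(3) = 4; t(4) = 14; t(5) = 24.
The sequence repeats with period 4.
(237 - 0) mod 4 = 1, so t(237) = t(1) = 24.

24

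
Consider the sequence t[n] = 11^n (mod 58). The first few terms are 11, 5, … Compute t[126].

57

We have t[1] = 11; t[2] = 5; t[3] = 55; t[4] = 25; t[5] = 43; t[6] = 9; t[7] = 41; t[8] = 45; t[9] = 31; t[10] = 51; t[11] = 39; t[12] = 23; t[13] = 21; t[14] = 57; t[15] = 47; t[16] = 53; t[17] = 3; t[18] = 33; t[19] = 15; t[20] = 49; t[21] = 17; t[22] = 13; t[23] = 27; t[24] = 7; t[25] = 19; t[26] = 35; t[27] = 37; t[28] = 1; t[29] = 11.
Since t[29] = t[1] = 11, the sequence is periodic with period 28.
(126 - 1) mod 28 = 13, so t[126] = t[14] = 57.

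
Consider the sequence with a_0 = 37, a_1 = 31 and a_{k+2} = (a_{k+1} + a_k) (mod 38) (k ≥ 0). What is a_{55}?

31

Computing terms: a_0 = 37; a_1 = 31; a_2 = 30; a_3 = 23; a_4 = 15; a_5 = 0; a_6 = 15; a_7 = 15; a_8 = 30; a_9 = 7; a_{10} = 37; a_{11} = 6; a_{12} = 5; a_{13} = 11; a_{14} = 16; a_{15} = 27; a_{16} = 5; a_{17} = 32; a_{18} = 37; a_{19} = 31.
Since (a_{18}, a_{19}) = (a_0, a_1) = (37, 31) (two consecutive terms determine the rest), the sequence is periodic with period 18.
So a_{55} = a_{0 + ((55-0) mod 18)} = a_1 = 31.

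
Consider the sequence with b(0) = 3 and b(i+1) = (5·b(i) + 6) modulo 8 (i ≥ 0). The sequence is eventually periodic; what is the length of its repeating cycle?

4

We have b(0) = 3; b(1) = 5; b(2) = 7; b(3) = 1; b(4) = 3.
The sequence repeats with period 4.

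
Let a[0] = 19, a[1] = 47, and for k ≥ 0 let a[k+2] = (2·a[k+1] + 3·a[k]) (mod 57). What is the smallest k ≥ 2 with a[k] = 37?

Computing terms: a[0] = 19; a[1] = 47; a[2] = 37; a[3] = 44; a[4] = 28; a[5] = 17; a[6] = 4; a[7] = 2; a[8] = 16; a[9] = 38; a[10] = 10; a[11] = 20; a[12] = 13; a[13] = 29; a[14] = 40; a[15] = 53; a[16] = 55; a[17] = 41; a[18] = 19; a[19] = 47.
Since (a[18], a[19]) = (a[0], a[1]) = (19, 47) (two consecutive terms determine the rest), the sequence is periodic with period 18.
The value 37 first appears (with k ≥ 2) at a[2].

2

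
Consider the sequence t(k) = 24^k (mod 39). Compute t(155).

We have t(0) = 1, t(1) = 24, t(2) = 30, t(3) = 18, t(4) = 3, t(5) = 33, t(6) = 12, t(7) = 15, t(8) = 9, t(9) = 21, t(10) = 36, t(11) = 6, t(12) = 27, t(13) = 24.
Since t(13) = t(1) = 24, the sequence is eventually periodic: after a pre-period of length 1 it cycles with period 12.
For k ≥ 1, t(k) depends only on (k - 1) mod 12. (155 - 1) mod 12 = 10, so t(155) = t(11) = 6.

6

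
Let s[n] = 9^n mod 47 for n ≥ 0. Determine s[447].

Computing terms: s[0] = 1,  s[1] = 9,  s[2] = 34,  s[3] = 24,  s[4] = 28,  s[5] = 17,  s[6] = 12,  s[7] = 14,  s[8] = 32,  s[9] = 6,  s[10] = 7,  s[11] = 16,  s[12] = 3,  s[13] = 27,  s[14] = 8,  s[15] = 25,  s[16] = 37,  s[17] = 4,  s[18] = 36,  s[19] = 42,  s[20] = 2,  s[21] = 18,  s[22] = 21,  s[23] = 1.
Since s[23] = s[0] = 1, the sequence is periodic with period 23.
(447 - 0) mod 23 = 10, so s[447] = s[10] = 7.

7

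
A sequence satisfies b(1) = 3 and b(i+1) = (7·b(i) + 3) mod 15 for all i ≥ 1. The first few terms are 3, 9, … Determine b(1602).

9

Listing terms: b(1) = 3,  b(2) = 9,  b(3) = 6,  b(4) = 0,  b(5) = 3.
Since b(5) = b(1) = 3, the sequence is periodic with period 4.
(1602 - 1) mod 4 = 1, so b(1602) = b(2) = 9.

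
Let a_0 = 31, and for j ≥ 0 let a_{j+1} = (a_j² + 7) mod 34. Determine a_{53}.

a_0 = 31; a_1 = 16; a_2 = 25; a_3 = 20; a_4 = 33; a_5 = 8; a_6 = 3; a_7 = 16.
Since a_7 = a_1 = 16, the sequence is eventually periodic: after a pre-period of length 1 it cycles with period 6.
For j ≥ 1, a_j depends only on (j - 1) mod 6. (53 - 1) mod 6 = 4, so a_{53} = a_5 = 8.

8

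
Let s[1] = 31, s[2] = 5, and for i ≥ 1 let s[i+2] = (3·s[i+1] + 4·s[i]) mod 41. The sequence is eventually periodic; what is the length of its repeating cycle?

10

We have s[1] = 31,  s[2] = 5,  s[3] = 16,  s[4] = 27,  s[5] = 22,  s[6] = 10,  s[7] = 36,  s[8] = 25,  s[9] = 14,  s[10] = 19,  s[11] = 31,  s[12] = 5.
Since (s[11], s[12]) = (s[1], s[2]) = (31, 5) (two consecutive terms determine the rest), the sequence is periodic with period 10.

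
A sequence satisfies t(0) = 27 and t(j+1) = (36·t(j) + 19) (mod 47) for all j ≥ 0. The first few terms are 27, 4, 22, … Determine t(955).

17

Listing terms: t(0) = 27,  t(1) = 4,  t(2) = 22,  t(3) = 12,  t(4) = 28,  t(5) = 40,  t(6) = 2,  t(7) = 44,  t(8) = 5,  t(9) = 11,  t(10) = 39,  t(11) = 13,  t(12) = 17,  t(13) = 20,  t(14) = 34,  t(15) = 21,  t(16) = 23,  t(17) = 1,  t(18) = 8,  t(19) = 25,  t(20) = 26,  t(21) = 15,  t(22) = 42,  t(23) = 27.
The sequence repeats with period 23.
So t(955) = t(0 + ((955-0) mod 23)) = t(12) = 17.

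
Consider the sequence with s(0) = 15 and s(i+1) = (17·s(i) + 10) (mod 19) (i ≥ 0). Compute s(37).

18

We have s(0) = 15, s(1) = 18, s(2) = 12, s(3) = 5, s(4) = 0, s(5) = 10, s(6) = 9, s(7) = 11, s(8) = 7, s(9) = 15.
Since s(9) = s(0) = 15, the sequence is periodic with period 9.
So s(37) = s(0 + ((37-0) mod 9)) = s(1) = 18.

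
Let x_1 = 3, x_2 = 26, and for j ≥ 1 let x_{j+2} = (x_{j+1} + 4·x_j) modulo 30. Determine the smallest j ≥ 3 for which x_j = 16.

We have x_1 = 3,  x_2 = 26,  x_3 = 8,  x_4 = 22,  x_5 = 24,  x_6 = 22,  x_7 = 28,  x_8 = 26,  x_9 = 18,  x_{10} = 2,  x_{11} = 14,  x_{12} = 22,  x_{13} = 18,  x_{14} = 16,  x_{15} = 28,  x_{16} = 2,  x_{17} = 24,  x_{18} = 2,  x_{19} = 8,  x_{20} = 16,  x_{21} = 18,  x_{22} = 22,  x_{23} = 4,  x_{24} = 2,  x_{25} = 18,  x_{26} = 26,  x_{27} = 8.
Since (x_{26}, x_{27}) = (x_2, x_3) = (26, 8) (two consecutive terms determine the rest), the sequence is eventually periodic: after a pre-period of length 1 it cycles with period 24.
The value 16 first appears (with j ≥ 3) at x_{14}.

14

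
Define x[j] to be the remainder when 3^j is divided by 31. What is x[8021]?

13

We have x[1] = 3; x[2] = 9; x[3] = 27; x[4] = 19; x[5] = 26; x[6] = 16; x[7] = 17; x[8] = 20; x[9] = 29; x[10] = 25; x[11] = 13; x[12] = 8; x[13] = 24; x[14] = 10; x[15] = 30; x[16] = 28; x[17] = 22; x[18] = 4; x[19] = 12; x[20] = 5; x[21] = 15; x[22] = 14; x[23] = 11; x[24] = 2; x[25] = 6; x[26] = 18; x[27] = 23; x[28] = 7; x[29] = 21; x[30] = 1; x[31] = 3.
The sequence repeats with period 30.
So x[8021] = x[1 + ((8021-1) mod 30)] = x[11] = 13.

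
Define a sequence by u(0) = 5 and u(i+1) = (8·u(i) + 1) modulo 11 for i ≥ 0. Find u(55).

Listing terms: u(0) = 5; u(1) = 8; u(2) = 10; u(3) = 4; u(4) = 0; u(5) = 1; u(6) = 9; u(7) = 7; u(8) = 2; u(9) = 6; u(10) = 5.
Since u(10) = u(0) = 5, the sequence is periodic with period 10.
(55 - 0) mod 10 = 5, so u(55) = u(5) = 1.

1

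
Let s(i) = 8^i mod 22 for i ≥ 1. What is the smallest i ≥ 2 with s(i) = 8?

s(1) = 8,  s(2) = 20,  s(3) = 6,  s(4) = 4,  s(5) = 10,  s(6) = 14,  s(7) = 2,  s(8) = 16,  s(9) = 18,  s(10) = 12,  s(11) = 8.
Since s(11) = s(1) = 8, the sequence is periodic with period 10.
The value 8 next appears (with i ≥ 2) at s(11).

11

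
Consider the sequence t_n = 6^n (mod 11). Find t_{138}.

4

Listing terms: t_1 = 6, t_2 = 3, t_3 = 7, t_4 = 9, t_5 = 10, t_6 = 5, t_7 = 8, t_8 = 4, t_9 = 2, t_{10} = 1, t_{11} = 6.
The sequence repeats with period 10.
So t_{138} = t_{1 + ((138-1) mod 10)} = t_8 = 4.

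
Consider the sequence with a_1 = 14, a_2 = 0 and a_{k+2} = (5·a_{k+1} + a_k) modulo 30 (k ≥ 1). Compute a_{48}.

Computing terms: a_1 = 14,  a_2 = 0,  a_3 = 14,  a_4 = 10,  a_5 = 4,  a_6 = 0,  a_7 = 4,  a_8 = 20,  a_9 = 14,  a_{10} = 0.
Since (a_9, a_{10}) = (a_1, a_2) = (14, 0) (two consecutive terms determine the rest), the sequence is periodic with period 8.
(48 - 1) mod 8 = 7, so a_{48} = a_8 = 20.

20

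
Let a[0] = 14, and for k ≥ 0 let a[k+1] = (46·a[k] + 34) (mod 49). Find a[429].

42

Computing terms: a[0] = 14; a[1] = 41; a[2] = 9; a[3] = 7; a[4] = 13; a[5] = 44; a[6] = 0; a[7] = 34; a[8] = 30; a[9] = 42; a[10] = 6; a[11] = 16; a[12] = 35; a[13] = 27; a[14] = 2; a[15] = 28; a[16] = 48; a[17] = 37; a[18] = 21; a[19] = 20; a[20] = 23; a[21] = 14.
The sequence repeats with period 21.
(429 - 0) mod 21 = 9, so a[429] = a[9] = 42.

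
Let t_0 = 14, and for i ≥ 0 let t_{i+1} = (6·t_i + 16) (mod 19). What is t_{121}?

1

We have t_0 = 14, t_1 = 5, t_2 = 8, t_3 = 7, t_4 = 1, t_5 = 3, t_6 = 15, t_7 = 11, t_8 = 6, t_9 = 14.
Since t_9 = t_0 = 14, the sequence is periodic with period 9.
So t_{121} = t_{0 + ((121-0) mod 9)} = t_4 = 1.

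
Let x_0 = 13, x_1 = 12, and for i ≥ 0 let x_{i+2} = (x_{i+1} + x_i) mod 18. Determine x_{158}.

Computing terms: x_0 = 13, x_1 = 12, x_2 = 7, x_3 = 1, x_4 = 8, x_5 = 9, x_6 = 17, x_7 = 8, x_8 = 7, x_9 = 15, x_{10} = 4, x_{11} = 1, x_{12} = 5, x_{13} = 6, x_{14} = 11, x_{15} = 17, x_{16} = 10, x_{17} = 9, x_{18} = 1, x_{19} = 10, x_{20} = 11, x_{21} = 3, x_{22} = 14, x_{23} = 17, x_{24} = 13, x_{25} = 12.
Since (x_{24}, x_{25}) = (x_0, x_1) = (13, 12) (two consecutive terms determine the rest), the sequence is periodic with period 24.
So x_{158} = x_{0 + ((158-0) mod 24)} = x_{14} = 11.

11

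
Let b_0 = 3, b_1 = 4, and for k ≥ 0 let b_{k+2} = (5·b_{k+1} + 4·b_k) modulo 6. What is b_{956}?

0

We have b_0 = 3, b_1 = 4, b_2 = 2, b_3 = 2, b_4 = 0, b_5 = 2, b_6 = 4, b_7 = 4, b_8 = 0, b_9 = 4, b_{10} = 2.
Since (b_9, b_{10}) = (b_1, b_2) = (4, 2) (two consecutive terms determine the rest), the sequence is eventually periodic: after a pre-period of length 1 it cycles with period 8.
For k ≥ 1, b_k depends only on (k - 1) mod 8. (956 - 1) mod 8 = 3, so b_{956} = b_4 = 0.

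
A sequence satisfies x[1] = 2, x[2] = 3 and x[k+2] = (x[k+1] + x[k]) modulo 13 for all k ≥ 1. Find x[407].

11

Listing terms: x[1] = 2; x[2] = 3; x[3] = 5; x[4] = 8; x[5] = 0; x[6] = 8; x[7] = 8; x[8] = 3; x[9] = 11; x[10] = 1; x[11] = 12; x[12] = 0; x[13] = 12; x[14] = 12; x[15] = 11; x[16] = 10; x[17] = 8; x[18] = 5; x[19] = 0; x[20] = 5; x[21] = 5; x[22] = 10; x[23] = 2; x[24] = 12; x[25] = 1; x[26] = 0; x[27] = 1; x[28] = 1; x[29] = 2; x[30] = 3.
Since (x[29], x[30]) = (x[1], x[2]) = (2, 3) (two consecutive terms determine the rest), the sequence is periodic with period 28.
So x[407] = x[1 + ((407-1) mod 28)] = x[15] = 11.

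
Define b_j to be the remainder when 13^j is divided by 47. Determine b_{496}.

b_0 = 1, b_1 = 13, b_2 = 28, b_3 = 35, b_4 = 32, b_5 = 40, b_6 = 3, b_7 = 39, b_8 = 37, b_9 = 11, b_{10} = 2, b_{11} = 26, b_{12} = 9, b_{13} = 23, b_{14} = 17, b_{15} = 33, b_{16} = 6, b_{17} = 31, b_{18} = 27, b_{19} = 22, b_{20} = 4, b_{21} = 5, b_{22} = 18, b_{23} = 46, b_{24} = 34, b_{25} = 19, b_{26} = 12, b_{27} = 15, b_{28} = 7, b_{29} = 44, b_{30} = 8, b_{31} = 10, b_{32} = 36, b_{33} = 45, b_{34} = 21, b_{35} = 38, b_{36} = 24, b_{37} = 30, b_{38} = 14, b_{39} = 41, b_{40} = 16, b_{41} = 20, b_{42} = 25, b_{43} = 43, b_{44} = 42, b_{45} = 29, b_{46} = 1.
Since b_{46} = b_0 = 1, the sequence is periodic with period 46.
So b_{496} = b_{0 + ((496-0) mod 46)} = b_{36} = 24.

24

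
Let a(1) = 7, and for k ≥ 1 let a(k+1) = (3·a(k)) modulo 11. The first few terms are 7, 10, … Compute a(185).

Listing terms: a(1) = 7; a(2) = 10; a(3) = 8; a(4) = 2; a(5) = 6; a(6) = 7.
The sequence repeats with period 5.
So a(185) = a(1 + ((185-1) mod 5)) = a(5) = 6.

6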